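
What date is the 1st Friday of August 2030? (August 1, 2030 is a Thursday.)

2 August 2030

August 2030 begins on a Thursday, so the first Friday is August 2 (1 day later).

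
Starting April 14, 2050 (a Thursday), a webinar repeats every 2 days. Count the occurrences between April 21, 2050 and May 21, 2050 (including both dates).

Occurrences land 2·i days after April 14, 2050 for i = 0, 1, 2, …
April 21, 2050 is 7 days after the start; 7 ÷ 2 = 3 remainder 1; since the remainder is 1, round up to i = 4. First occurrence in the window: #5 on April 22, 2050 (4×2 = 8 days in).
May 21, 2050 is 37 days after the start; 37 ÷ 2 = 18 remainder 1. Last occurrence in the window: #19 on May 20, 2050.
Occurrences #5 through #19: 15 in total.

15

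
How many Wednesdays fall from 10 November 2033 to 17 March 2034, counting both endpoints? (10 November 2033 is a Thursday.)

10 November 2033 is a Thursday; the first Wednesday on or after it is 16 November 2033 (6 days later).
From 16 November 2033 to 17 March 2034: 14 + 31 + 31 + 28 + 17 = 121 days (rest of November, December, January, February, March).
121 ÷ 7 = 17 full weeks with remainder 2, so 17 more Wednesdays after the first → 18.

18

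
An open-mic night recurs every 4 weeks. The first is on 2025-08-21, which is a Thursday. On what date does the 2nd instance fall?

2025-09-18

The 2nd occurrence is 1 interval after the first: 1 × 28 = 28 days after 2025-08-21.
August has 31 days — 10 days to the end of August leaves 18.
18 days into September → 2025-09-18.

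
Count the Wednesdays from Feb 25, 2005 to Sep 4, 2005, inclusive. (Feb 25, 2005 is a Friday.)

27

Feb 25, 2005 is a Friday; the first Wednesday on or after it is Mar 2, 2005 (5 days later).
From Mar 2, 2005 to Sep 4, 2005: 29 + 30 + 31 + 30 + 31 + 31 + 4 = 186 days (rest of Mar, Apr, May, Jun, Jul, Aug, Sep).
186 ÷ 7 = 26 full weeks with remainder 4, so 26 more Wednesdays after the first → 27.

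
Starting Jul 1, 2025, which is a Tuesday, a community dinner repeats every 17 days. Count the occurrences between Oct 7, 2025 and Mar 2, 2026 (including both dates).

9

Occurrences land 17·i days after Jul 1, 2025 for i = 0, 1, 2, …
Oct 7, 2025 is 98 days after the start; 98 ÷ 17 = 5 remainder 13; since the remainder is 13, round up to i = 6. First occurrence in the window: #7 on Oct 11, 2025 (6×17 = 102 days in).
Mar 2, 2026 is 244 days after the start; 244 ÷ 17 = 14 remainder 6. Last occurrence in the window: #15 on Feb 24, 2026.
Occurrences #7 through #15: 9 in total.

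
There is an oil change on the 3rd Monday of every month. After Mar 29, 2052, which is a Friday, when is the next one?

Mar 2052 starts on a Friday; its first Monday is the 4th, so the 3rd Monday is the 18th — Mar 18, 2052.
That is not after Mar 29, 2052, so look at Apr 2052.
Apr 2052 starts on a Monday; its first Monday is the 1st, so the 3rd Monday is the 15th — Apr 15, 2052.

Apr 15, 2052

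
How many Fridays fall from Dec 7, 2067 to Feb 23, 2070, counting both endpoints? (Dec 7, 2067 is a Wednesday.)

116

Dec 7, 2067 is a Wednesday; the first Friday on or after it is Dec 9, 2067 (2 days later).
From Dec 9, 2067 to Feb 23, 2070: 22 + 366 + 365 + 54 = 807 days (rest of 2067, 2068, 2069, to Feb 23, 2070 in 2070).
807 ÷ 7 = 115 full weeks with remainder 2, so 115 more Fridays after the first → 116.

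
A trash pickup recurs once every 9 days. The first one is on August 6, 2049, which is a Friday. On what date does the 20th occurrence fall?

January 24, 2050

The 20th occurrence is 19 intervals after the first: 19 × 9 = 171 days after August 6, 2049.
August has 31 days — 25 days to the end of August leaves 146.
September has 30 days (116 left).
October has 31 days (85 left).
November has 30 days (55 left).
December has 31 days (24 left).
24 days into January → January 24, 2050.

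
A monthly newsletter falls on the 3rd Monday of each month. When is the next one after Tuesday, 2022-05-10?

2022-05-16

May 2022 starts on a Sunday; its first Monday is the 2nd, so the 3rd Monday is the 16th — 2022-05-16.
2022-05-16 is after 2022-05-10, so that is the next one.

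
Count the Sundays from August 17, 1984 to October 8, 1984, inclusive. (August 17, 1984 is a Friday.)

8

August 17, 1984 is a Friday; the first Sunday on or after it is August 19, 1984 (2 days later).
From August 19, 1984 to October 8, 1984: 12 + 30 + 8 = 50 days (rest of August, September, October).
50 ÷ 7 = 7 full weeks with remainder 1, so 7 more Sundays after the first → 8.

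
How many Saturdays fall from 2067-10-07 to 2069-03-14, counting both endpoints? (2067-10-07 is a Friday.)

75

2067-10-07 is a Friday; the first Saturday on or after it is 2067-10-08 (1 day later).
From 2067-10-08 to 2069-03-14: 84 + 366 + 73 = 523 days (rest of 2067, 2068, to 2069-03-14 in 2069).
523 ÷ 7 = 74 full weeks with remainder 5, so 74 more Saturdays after the first → 75.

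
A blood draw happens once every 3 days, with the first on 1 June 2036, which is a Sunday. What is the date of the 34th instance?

8 September 2036

The 34th occurrence is 33 intervals after the first: 33 × 3 = 99 days after 1 June 2036.
June has 30 days — 29 days to the end of June leaves 70.
July has 31 days (39 left).
August has 31 days (8 left).
8 days into September → 8 September 2036.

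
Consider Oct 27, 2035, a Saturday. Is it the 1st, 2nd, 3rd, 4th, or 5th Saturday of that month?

Day 27 falls in week ⌈27/7⌉ of the month.
Days 1–7 hold the 1st Saturday, 8–14 the 2nd, 15–21 the 3rd, 22–28 the 4th, 29–31 the 5th.
27 is in the range for the 4th.

4th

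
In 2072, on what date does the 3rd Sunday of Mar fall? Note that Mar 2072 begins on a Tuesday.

Mar 2072 begins on a Tuesday, so the first Sunday is Mar 6 (5 days later).
The 3rd Sunday is 2 weeks later: 6 + 14 = 20.

Mar 20, 2072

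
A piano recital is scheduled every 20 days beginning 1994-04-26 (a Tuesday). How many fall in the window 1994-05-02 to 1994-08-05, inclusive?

Occurrences land 20·i days after 1994-04-26 for i = 0, 1, 2, …
1994-05-02 is 6 days after the start; 6 ÷ 20 = 0 remainder 6; since the remainder is 6, round up to i = 1. First occurrence in the window: #2 on 1994-05-16 (1×20 = 20 days in).
1994-08-05 is 101 days after the start; 101 ÷ 20 = 5 remainder 1. Last occurrence in the window: #6 on 1994-08-04.
Occurrences #2 through #6: 5 in total.

5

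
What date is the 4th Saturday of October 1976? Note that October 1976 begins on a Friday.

23 October 1976

October 1976 begins on a Friday, so the first Saturday is October 2 (1 day later).
The 4th Saturday is 3 weeks later: 2 + 21 = 23.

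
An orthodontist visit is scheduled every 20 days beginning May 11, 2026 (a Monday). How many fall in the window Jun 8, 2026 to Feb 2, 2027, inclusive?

Occurrences land 20·i days after May 11, 2026 for i = 0, 1, 2, …
Jun 8, 2026 is 28 days after the start; 28 ÷ 20 = 1 remainder 8; since the remainder is 8, round up to i = 2. First occurrence in the window: #3 on Jun 20, 2026 (2×20 = 40 days in).
Feb 2, 2027 is 267 days after the start; 267 ÷ 20 = 13 remainder 7. Last occurrence in the window: #14 on Jan 26, 2027.
Occurrences #3 through #14: 12 in total.

12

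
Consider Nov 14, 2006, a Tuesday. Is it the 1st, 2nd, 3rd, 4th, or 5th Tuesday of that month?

Day 14 falls in week ⌈14/7⌉ of the month.
Days 1–7 hold the 1st Tuesday, 8–14 the 2nd, 15–21 the 3rd, 22–28 the 4th, 29–31 the 5th.
14 is in the range for the 2nd.

2nd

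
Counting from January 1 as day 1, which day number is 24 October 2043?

297

Days in months before October: 31 + 28 + 31 + 30 + 31 + 30 + 31 + 31 + 30 = 273.
Plus 24 days into October → day 297.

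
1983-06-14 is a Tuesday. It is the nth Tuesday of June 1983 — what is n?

Day 14 falls in week ⌈14/7⌉ of the month.
Days 1–7 hold the 1st Tuesday, 8–14 the 2nd, 15–21 the 3rd, 22–28 the 4th, 29–31 the 5th.
14 is in the range for the 2nd.

2nd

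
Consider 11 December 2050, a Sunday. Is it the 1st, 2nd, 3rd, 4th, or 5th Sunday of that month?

2nd

Day 11 falls in week ⌈11/7⌉ of the month.
Days 1–7 hold the 1st Sunday, 8–14 the 2nd, 15–21 the 3rd, 22–28 the 4th, 29–31 the 5th.
11 is in the range for the 2nd.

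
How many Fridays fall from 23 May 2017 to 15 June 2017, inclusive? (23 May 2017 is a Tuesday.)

23 May 2017 is a Tuesday; the first Friday on or after it is 26 May 2017 (3 days later).
From 26 May 2017 to 15 June 2017: 5 + 15 = 20 days (rest of May, June).
20 ÷ 7 = 2 full weeks with remainder 6, so 2 more Fridays after the first → 3.

3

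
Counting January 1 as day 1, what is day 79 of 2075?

Jan has 31 days (79 − 31 = 48 remain).
Feb has 28 days (48 − 28 = 20 remain).
20 into Mar → Mar 20.

Mar 20, 2075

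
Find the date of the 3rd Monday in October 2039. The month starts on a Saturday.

October 2039 begins on a Saturday, so the first Monday is October 3 (2 days later).
The 3rd Monday is 2 weeks later: 3 + 14 = 17.

17 October 2039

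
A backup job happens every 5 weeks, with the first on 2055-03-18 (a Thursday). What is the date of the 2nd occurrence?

2055-04-22

The 2nd occurrence is 1 interval after the first: 1 × 35 = 35 days after 2055-03-18.
March has 31 days — 13 days to the end of March leaves 22.
22 days into April → 2055-04-22.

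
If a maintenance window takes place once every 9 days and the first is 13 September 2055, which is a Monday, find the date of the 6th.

28 October 2055

The 6th occurrence is 5 intervals after the first: 5 × 9 = 45 days after 13 September 2055.
September has 30 days — 17 days to the end of September leaves 28.
28 days into October → 28 October 2055.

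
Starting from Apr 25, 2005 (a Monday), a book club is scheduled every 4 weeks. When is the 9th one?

The 9th occurrence is 8 intervals after the first: 8 × 28 = 224 days after Apr 25, 2005.
Apr has 30 days — 5 days to the end of Apr leaves 219.
May has 31 days (188 left).
Jun has 30 days (158 left).
Jul has 31 days (127 left).
Aug has 31 days (96 left).
Sep has 30 days (66 left).
Oct has 31 days (35 left).
Nov has 30 days (5 left).
5 days into Dec → Dec 5, 2005.

Dec 5, 2005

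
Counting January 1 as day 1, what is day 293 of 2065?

20 October 2065

January has 31 days (293 − 31 = 262 remain).
February has 28 days (262 − 28 = 234 remain).
March has 31 days (234 − 31 = 203 remain).
April has 30 days (203 − 30 = 173 remain).
May has 31 days (173 − 31 = 142 remain).
June has 30 days (142 − 30 = 112 remain).
July has 31 days (112 − 31 = 81 remain).
August has 31 days (81 − 31 = 50 remain).
September has 30 days (50 − 30 = 20 remain).
20 into October → October 20.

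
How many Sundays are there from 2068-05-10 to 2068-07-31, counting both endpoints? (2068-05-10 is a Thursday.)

12

2068-05-10 is a Thursday; the first Sunday on or after it is 2068-05-13 (3 days later).
From 2068-05-13 to 2068-07-31: 18 + 30 + 31 = 79 days (rest of May, June, July).
79 ÷ 7 = 11 full weeks with remainder 2, so 11 more Sundays after the first → 12.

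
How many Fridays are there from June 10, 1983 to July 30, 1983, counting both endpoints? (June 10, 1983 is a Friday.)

June 10, 1983 is a Friday; the first Friday on or after it is June 10, 1983.
From June 10, 1983 to July 30, 1983: 20 + 30 = 50 days (rest of June, July).
50 ÷ 7 = 7 full weeks with remainder 1, so 7 more Fridays after the first → 8.

8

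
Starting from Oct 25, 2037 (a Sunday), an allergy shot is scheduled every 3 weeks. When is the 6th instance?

Feb 7, 2038

The 6th occurrence is 5 intervals after the first: 5 × 21 = 105 days after Oct 25, 2037.
Oct has 31 days — 6 days to the end of Oct leaves 99.
Nov has 30 days (69 left).
Dec has 31 days (38 left).
Jan has 31 days (7 left).
7 days into Feb → Feb 7, 2038.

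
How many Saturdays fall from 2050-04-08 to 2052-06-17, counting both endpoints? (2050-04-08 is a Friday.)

115

2050-04-08 is a Friday; the first Saturday on or after it is 2050-04-09 (1 day later).
From 2050-04-09 to 2052-06-17: 266 + 365 + 169 = 800 days (rest of 2050, 2051, to 2052-06-17 in 2052).
800 ÷ 7 = 114 full weeks with remainder 2, so 114 more Saturdays after the first → 115.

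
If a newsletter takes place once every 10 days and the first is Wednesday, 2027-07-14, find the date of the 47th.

The 47th occurrence is 46 intervals after the first: 46 × 10 = 460 days after 2027-07-14.
July has 31 days — 17 days to the end of July leaves 443.
From end of July to end of 2027 is 153 days (290 left).
January has 31 days (259 left).
February has 29 days (230 left).
March has 31 days (199 left).
April has 30 days (169 left).
May has 31 days (138 left).
June has 30 days (108 left).
July has 31 days (77 left).
August has 31 days (46 left).
September has 30 days (16 left).
16 days into October → 2028-10-16.

2028-10-16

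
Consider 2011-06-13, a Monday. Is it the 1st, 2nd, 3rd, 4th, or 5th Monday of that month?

2nd

Day 13 falls in week ⌈13/7⌉ of the month.
Days 1–7 hold the 1st Monday, 8–14 the 2nd, 15–21 the 3rd, 22–28 the 4th, 29–31 the 5th.
13 is in the range for the 2nd.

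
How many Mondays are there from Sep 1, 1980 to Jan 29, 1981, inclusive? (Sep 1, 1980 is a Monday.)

22

Sep 1, 1980 is a Monday; the first Monday on or after it is Sep 1, 1980.
From Sep 1, 1980 to Jan 29, 1981: 29 + 31 + 30 + 31 + 29 = 150 days (rest of Sep, Oct, Nov, Dec, Jan).
150 ÷ 7 = 21 full weeks with remainder 3, so 21 more Mondays after the first → 22.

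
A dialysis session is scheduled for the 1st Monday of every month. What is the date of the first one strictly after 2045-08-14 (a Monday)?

2045-09-04

August 2045 starts on a Tuesday, so its 1st Monday is 2045-08-07 (6 days in).
That is not after 2045-08-14, so look at September 2045.
September 2045 starts on a Friday, so its 1st Monday is 2045-09-04 (3 days in).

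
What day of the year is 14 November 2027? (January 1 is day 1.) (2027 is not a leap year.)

318

Days in months before November: 31 + 28 + 31 + 30 + 31 + 30 + 31 + 31 + 30 + 31 = 304.
Plus 14 days into November → day 318.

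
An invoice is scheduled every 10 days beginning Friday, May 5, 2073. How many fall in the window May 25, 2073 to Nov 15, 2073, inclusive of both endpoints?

Occurrences land 10·i days after May 5, 2073 for i = 0, 1, 2, …
May 25, 2073 is 20 days after the start; 20 ÷ 10 = 2 remainder 0. First occurrence in the window: #3 on May 25, 2073 (2×10 = 20 days in).
Nov 15, 2073 is 194 days after the start; 194 ÷ 10 = 19 remainder 4. Last occurrence in the window: #20 on Nov 11, 2073.
Occurrences #3 through #20: 18 in total.

18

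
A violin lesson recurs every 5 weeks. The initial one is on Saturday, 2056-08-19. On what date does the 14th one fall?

2057-11-17

The 14th occurrence is 13 intervals after the first: 13 × 35 = 455 days after 2056-08-19.
August has 31 days — 12 days to the end of August leaves 443.
From end of August to end of 2056 is 122 days (321 left).
January has 31 days (290 left).
February has 28 days (262 left).
March has 31 days (231 left).
April has 30 days (201 left).
May has 31 days (170 left).
June has 30 days (140 left).
July has 31 days (109 left).
August has 31 days (78 left).
September has 30 days (48 left).
October has 31 days (17 left).
17 days into November → 2057-11-17.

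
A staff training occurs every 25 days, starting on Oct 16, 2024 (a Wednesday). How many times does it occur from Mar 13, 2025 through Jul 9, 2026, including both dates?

20

Occurrences land 25·i days after Oct 16, 2024 for i = 0, 1, 2, …
Mar 13, 2025 is 148 days after the start; 148 ÷ 25 = 5 remainder 23; since the remainder is 23, round up to i = 6. First occurrence in the window: #7 on Mar 15, 2025 (6×25 = 150 days in).
Jul 9, 2026 is 631 days after the start; 631 ÷ 25 = 25 remainder 6. Last occurrence in the window: #26 on Jul 3, 2026.
Occurrences #7 through #26: 20 in total.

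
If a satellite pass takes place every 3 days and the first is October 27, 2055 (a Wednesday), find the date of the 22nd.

December 29, 2055

The 22nd occurrence is 21 intervals after the first: 21 × 3 = 63 days after October 27, 2055.
October has 31 days — 4 days to the end of October leaves 59.
November has 30 days (29 left).
29 days into December → December 29, 2055.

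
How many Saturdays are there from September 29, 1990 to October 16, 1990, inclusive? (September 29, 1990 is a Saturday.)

September 29, 1990 is a Saturday; the first Saturday on or after it is September 29, 1990.
From September 29, 1990 to October 16, 1990: 1 + 16 = 17 days (rest of September, October).
17 ÷ 7 = 2 full weeks with remainder 3, so 2 more Saturdays after the first → 3.

3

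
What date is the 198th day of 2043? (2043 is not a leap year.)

Jul 17, 2043

Jan has 31 days (198 − 31 = 167 remain).
Feb has 28 days (167 − 28 = 139 remain).
Mar has 31 days (139 − 31 = 108 remain).
Apr has 30 days (108 − 30 = 78 remain).
May has 31 days (78 − 31 = 47 remain).
Jun has 30 days (47 − 30 = 17 remain).
17 into Jul → Jul 17.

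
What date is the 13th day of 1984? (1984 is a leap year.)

Jan 13, 1984

13 into Jan → Jan 13.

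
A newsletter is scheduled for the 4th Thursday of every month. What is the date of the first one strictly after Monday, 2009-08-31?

August 2009 starts on a Saturday; its first Thursday is the 6th, so the 4th Thursday is the 27th — 2009-08-27.
That is not after 2009-08-31, so look at September 2009.
September 2009 starts on a Tuesday; its first Thursday is the 3rd, so the 4th Thursday is the 24th — 2009-09-24.

2009-09-24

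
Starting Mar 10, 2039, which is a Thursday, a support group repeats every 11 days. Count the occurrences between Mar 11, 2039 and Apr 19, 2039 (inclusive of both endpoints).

3

Occurrences land 11·i days after Mar 10, 2039 for i = 0, 1, 2, …
Mar 11, 2039 is 1 day after the start; 1 ÷ 11 = 0 remainder 1; since the remainder is 1, round up to i = 1. First occurrence in the window: #2 on Mar 21, 2039 (1×11 = 11 days in).
Apr 19, 2039 is 40 days after the start; 40 ÷ 11 = 3 remainder 7. Last occurrence in the window: #4 on Apr 12, 2039.
Occurrences #2 through #4: 3 in total.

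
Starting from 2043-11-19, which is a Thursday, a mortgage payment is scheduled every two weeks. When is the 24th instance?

2044-10-06

The 24th occurrence is 23 intervals after the first: 23 × 14 = 322 days after 2043-11-19.
November has 30 days — 11 days to the end of November leaves 311.
December has 31 days (280 left).
January has 31 days (249 left).
February has 29 days (220 left).
March has 31 days (189 left).
April has 30 days (159 left).
May has 31 days (128 left).
June has 30 days (98 left).
July has 31 days (67 left).
August has 31 days (36 left).
September has 30 days (6 left).
6 days into October → 2044-10-06.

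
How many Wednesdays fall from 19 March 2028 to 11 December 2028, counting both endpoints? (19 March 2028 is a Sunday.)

19 March 2028 is a Sunday; the first Wednesday on or after it is 22 March 2028 (3 days later).
From 22 March 2028 to 11 December 2028: 9 + 30 + 31 + 30 + 31 + 31 + 30 + 31 + 30 + 11 = 264 days (rest of March, April, May, June, July, August, September, October, November, December).
264 ÷ 7 = 37 full weeks with remainder 5, so 37 more Wednesdays after the first → 38.

38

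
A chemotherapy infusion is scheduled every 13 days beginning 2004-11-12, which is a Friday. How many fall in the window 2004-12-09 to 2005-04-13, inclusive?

Occurrences land 13·i days after 2004-11-12 for i = 0, 1, 2, …
2004-12-09 is 27 days after the start; 27 ÷ 13 = 2 remainder 1; since the remainder is 1, round up to i = 3. First occurrence in the window: #4 on 2004-12-21 (3×13 = 39 days in).
2005-04-13 is 152 days after the start; 152 ÷ 13 = 11 remainder 9. Last occurrence in the window: #12 on 2005-04-04.
Occurrences #4 through #12: 9 in total.

9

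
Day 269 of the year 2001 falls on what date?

Jan has 31 days (269 − 31 = 238 remain).
Feb has 28 days (238 − 28 = 210 remain).
Mar has 31 days (210 − 31 = 179 remain).
Apr has 30 days (179 − 30 = 149 remain).
May has 31 days (149 − 31 = 118 remain).
Jun has 30 days (118 − 30 = 88 remain).
Jul has 31 days (88 − 31 = 57 remain).
Aug has 31 days (57 − 31 = 26 remain).
26 into Sep → Sep 26.

Sep 26, 2001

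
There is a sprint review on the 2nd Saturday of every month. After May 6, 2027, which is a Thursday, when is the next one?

May 2027 starts on a Saturday; its first Saturday is the 1st, so the 2nd Saturday is the 8th — May 8, 2027.
May 8, 2027 is after May 6, 2027, so that is the next one.

May 8, 2027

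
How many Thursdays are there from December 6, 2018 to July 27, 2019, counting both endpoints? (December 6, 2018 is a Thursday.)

December 6, 2018 is a Thursday; the first Thursday on or after it is December 6, 2018.
From December 6, 2018 to July 27, 2019: 25 + 31 + 28 + 31 + 30 + 31 + 30 + 27 = 233 days (rest of December, January, February, March, April, May, June, July).
233 ÷ 7 = 33 full weeks with remainder 2, so 33 more Thursdays after the first → 34.

34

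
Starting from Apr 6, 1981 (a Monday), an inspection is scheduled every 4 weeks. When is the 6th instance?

The 6th occurrence is 5 intervals after the first: 5 × 28 = 140 days after Apr 6, 1981.
Apr has 30 days — 24 days to the end of Apr leaves 116.
May has 31 days (85 left).
Jun has 30 days (55 left).
Jul has 31 days (24 left).
24 days into Aug → Aug 24, 1981.

Aug 24, 1981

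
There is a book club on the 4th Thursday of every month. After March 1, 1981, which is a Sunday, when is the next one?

March 1981 starts on a Sunday; its first Thursday is the 5th, so the 4th Thursday is the 26th — March 26, 1981.
March 26, 1981 is after March 1, 1981, so that is the next one.

March 26, 1981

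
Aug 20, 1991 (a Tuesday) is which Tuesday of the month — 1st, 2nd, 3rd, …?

Day 20 falls in week ⌈20/7⌉ of the month.
Days 1–7 hold the 1st Tuesday, 8–14 the 2nd, 15–21 the 3rd, 22–28 the 4th, 29–31 the 5th.
20 is in the range for the 3rd.

3rd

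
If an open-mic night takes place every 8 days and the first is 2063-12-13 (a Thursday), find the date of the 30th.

The 30th occurrence is 29 intervals after the first: 29 × 8 = 232 days after 2063-12-13.
December has 31 days — 18 days to the end of December leaves 214.
January has 31 days (183 left).
February has 29 days (154 left).
March has 31 days (123 left).
April has 30 days (93 left).
May has 31 days (62 left).
June has 30 days (32 left).
July has 31 days (1 left).
1 day into August → 2064-08-01.

2064-08-01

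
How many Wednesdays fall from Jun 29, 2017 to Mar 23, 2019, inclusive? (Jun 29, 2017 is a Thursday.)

90

Jun 29, 2017 is a Thursday; the first Wednesday on or after it is Jul 5, 2017 (6 days later).
From Jul 5, 2017 to Mar 23, 2019: 179 + 365 + 82 = 626 days (rest of 2017, 2018, to Mar 23, 2019 in 2019).
626 ÷ 7 = 89 full weeks with remainder 3, so 89 more Wednesdays after the first → 90.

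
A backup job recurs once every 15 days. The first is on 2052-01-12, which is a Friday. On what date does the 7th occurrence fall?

The 7th occurrence is 6 intervals after the first: 6 × 15 = 90 days after 2052-01-12.
January has 31 days — 19 days to the end of January leaves 71.
February has 29 days (42 left).
March has 31 days (11 left).
11 days into April → 2052-04-11.

2052-04-11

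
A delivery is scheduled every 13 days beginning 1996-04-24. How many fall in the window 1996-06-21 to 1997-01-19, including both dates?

16

Occurrences land 13·i days after 1996-04-24 for i = 0, 1, 2, …
1996-06-21 is 58 days after the start; 58 ÷ 13 = 4 remainder 6; since the remainder is 6, round up to i = 5. First occurrence in the window: #6 on 1996-06-28 (5×13 = 65 days in).
1997-01-19 is 270 days after the start; 270 ÷ 13 = 20 remainder 10. Last occurrence in the window: #21 on 1997-01-09.
Occurrences #6 through #21: 16 in total.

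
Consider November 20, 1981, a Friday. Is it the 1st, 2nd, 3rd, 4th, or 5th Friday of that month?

3rd

Day 20 falls in week ⌈20/7⌉ of the month.
Days 1–7 hold the 1st Friday, 8–14 the 2nd, 15–21 the 3rd, 22–28 the 4th, 29–31 the 5th.
20 is in the range for the 3rd.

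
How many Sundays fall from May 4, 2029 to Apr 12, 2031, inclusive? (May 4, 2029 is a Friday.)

May 4, 2029 is a Friday; the first Sunday on or after it is May 6, 2029 (2 days later).
From May 6, 2029 to Apr 12, 2031: 239 + 365 + 102 = 706 days (rest of 2029, 2030, to Apr 12, 2031 in 2031).
706 ÷ 7 = 100 full weeks with remainder 6, so 100 more Sundays after the first → 101.

101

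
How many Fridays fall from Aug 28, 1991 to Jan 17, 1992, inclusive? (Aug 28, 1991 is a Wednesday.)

Aug 28, 1991 is a Wednesday; the first Friday on or after it is Aug 30, 1991 (2 days later).
From Aug 30, 1991 to Jan 17, 1992: 1 + 30 + 31 + 30 + 31 + 17 = 140 days (rest of Aug, Sep, Oct, Nov, Dec, Jan).
140 ÷ 7 = 20 full weeks with remainder 0, so 20 more Fridays after the first → 21.

21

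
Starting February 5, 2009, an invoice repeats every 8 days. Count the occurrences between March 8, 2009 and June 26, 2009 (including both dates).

14

Occurrences land 8·i days after February 5, 2009 for i = 0, 1, 2, …
March 8, 2009 is 31 days after the start; 31 ÷ 8 = 3 remainder 7; since the remainder is 7, round up to i = 4. First occurrence in the window: #5 on March 9, 2009 (4×8 = 32 days in).
June 26, 2009 is 141 days after the start; 141 ÷ 8 = 17 remainder 5. Last occurrence in the window: #18 on June 21, 2009.
Occurrences #5 through #18: 14 in total.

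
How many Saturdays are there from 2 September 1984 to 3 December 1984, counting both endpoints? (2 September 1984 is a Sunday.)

2 September 1984 is a Sunday; the first Saturday on or after it is 8 September 1984 (6 days later).
From 8 September 1984 to 3 December 1984: 22 + 31 + 30 + 3 = 86 days (rest of September, October, November, December).
86 ÷ 7 = 12 full weeks with remainder 2, so 12 more Saturdays after the first → 13.

13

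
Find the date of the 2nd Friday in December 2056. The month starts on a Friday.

2056-12-08

December 2056 begins on a Friday, so the first Friday is December 1.
The 2nd Friday is 1 weeks later: 1 + 7 = 8.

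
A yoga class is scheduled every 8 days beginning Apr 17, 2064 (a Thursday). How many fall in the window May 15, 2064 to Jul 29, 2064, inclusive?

9

Occurrences land 8·i days after Apr 17, 2064 for i = 0, 1, 2, …
May 15, 2064 is 28 days after the start; 28 ÷ 8 = 3 remainder 4; since the remainder is 4, round up to i = 4. First occurrence in the window: #5 on May 19, 2064 (4×8 = 32 days in).
Jul 29, 2064 is 103 days after the start; 103 ÷ 8 = 12 remainder 7. Last occurrence in the window: #13 on Jul 22, 2064.
Occurrences #5 through #13: 9 in total.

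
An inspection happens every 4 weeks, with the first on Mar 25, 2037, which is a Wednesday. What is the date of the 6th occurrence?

The 6th occurrence is 5 intervals after the first: 5 × 28 = 140 days after Mar 25, 2037.
Mar has 31 days — 6 days to the end of Mar leaves 134.
Apr has 30 days (104 left).
May has 31 days (73 left).
Jun has 30 days (43 left).
Jul has 31 days (12 left).
12 days into Aug → Aug 12, 2037.

Aug 12, 2037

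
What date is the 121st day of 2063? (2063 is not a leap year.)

January has 31 days (121 − 31 = 90 remain).
February has 28 days (90 − 28 = 62 remain).
March has 31 days (62 − 31 = 31 remain).
April has 30 days (31 − 30 = 1 remain).
1 into May → May 1.

1 May 2063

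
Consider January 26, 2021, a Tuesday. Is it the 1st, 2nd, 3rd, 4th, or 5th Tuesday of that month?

Day 26 falls in week ⌈26/7⌉ of the month.
Days 1–7 hold the 1st Tuesday, 8–14 the 2nd, 15–21 the 3rd, 22–28 the 4th, 29–31 the 5th.
26 is in the range for the 4th.

4th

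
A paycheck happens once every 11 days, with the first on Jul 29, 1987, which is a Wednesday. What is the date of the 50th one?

Jan 18, 1989

The 50th occurrence is 49 intervals after the first: 49 × 11 = 539 days after Jul 29, 1987.
Jul has 31 days — 2 days to the end of Jul leaves 537.
From end of Jul to end of 1987 is 153 days (384 left).
1988 has 366 days (18 left).
18 days into Jan → Jan 18, 1989.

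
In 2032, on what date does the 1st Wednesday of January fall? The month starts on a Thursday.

January 2032 begins on a Thursday, so the first Wednesday is January 7 (6 days later).

7 January 2032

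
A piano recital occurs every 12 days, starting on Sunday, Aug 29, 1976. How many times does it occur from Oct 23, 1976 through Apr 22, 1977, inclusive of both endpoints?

Occurrences land 12·i days after Aug 29, 1976 for i = 0, 1, 2, …
Oct 23, 1976 is 55 days after the start; 55 ÷ 12 = 4 remainder 7; since the remainder is 7, round up to i = 5. First occurrence in the window: #6 on Oct 28, 1976 (5×12 = 60 days in).
Apr 22, 1977 is 236 days after the start; 236 ÷ 12 = 19 remainder 8. Last occurrence in the window: #20 on Apr 14, 1977.
Occurrences #6 through #20: 15 in total.

15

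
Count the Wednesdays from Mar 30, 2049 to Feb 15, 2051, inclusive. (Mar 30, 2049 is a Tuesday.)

99

Mar 30, 2049 is a Tuesday; the first Wednesday on or after it is Mar 31, 2049 (1 day later).
From Mar 31, 2049 to Feb 15, 2051: 275 + 365 + 46 = 686 days (rest of 2049, 2050, to Feb 15, 2051 in 2051).
686 ÷ 7 = 98 full weeks with remainder 0, so 98 more Wednesdays after the first → 99.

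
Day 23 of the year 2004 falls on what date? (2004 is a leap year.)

January 23, 2004

23 into January → January 23.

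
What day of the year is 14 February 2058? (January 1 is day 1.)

Days in months before February: 31 = 31.
Plus 14 days into February → day 45.

45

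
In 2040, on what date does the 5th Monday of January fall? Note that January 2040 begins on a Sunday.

January 2040 begins on a Sunday, so the first Monday is January 2 (1 day later).
The 5th Monday is 4 weeks later: 2 + 28 = 30.

January 30, 2040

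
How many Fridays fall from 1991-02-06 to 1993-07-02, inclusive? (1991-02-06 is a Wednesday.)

1991-02-06 is a Wednesday; the first Friday on or after it is 1991-02-08 (2 days later).
From 1991-02-08 to 1993-07-02: 326 + 366 + 183 = 875 days (rest of 1991, 1992, to 1993-07-02 in 1993).
875 ÷ 7 = 125 full weeks with remainder 0, so 125 more Fridays after the first → 126.

126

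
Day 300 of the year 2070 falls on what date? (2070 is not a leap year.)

Oct 27, 2070

Jan has 31 days (300 − 31 = 269 remain).
Feb has 28 days (269 − 28 = 241 remain).
Mar has 31 days (241 − 31 = 210 remain).
Apr has 30 days (210 − 30 = 180 remain).
May has 31 days (180 − 31 = 149 remain).
Jun has 30 days (149 − 30 = 119 remain).
Jul has 31 days (119 − 31 = 88 remain).
Aug has 31 days (88 − 31 = 57 remain).
Sep has 30 days (57 − 30 = 27 remain).
27 into Oct → Oct 27.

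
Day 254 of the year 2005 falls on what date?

September 11, 2005

January has 31 days (254 − 31 = 223 remain).
February has 28 days (223 − 28 = 195 remain).
March has 31 days (195 − 31 = 164 remain).
April has 30 days (164 − 30 = 134 remain).
May has 31 days (134 − 31 = 103 remain).
June has 30 days (103 − 30 = 73 remain).
July has 31 days (73 − 31 = 42 remain).
August has 31 days (42 − 31 = 11 remain).
11 into September → September 11.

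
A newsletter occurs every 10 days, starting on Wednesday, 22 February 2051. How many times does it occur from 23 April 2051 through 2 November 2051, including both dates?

20

Occurrences land 10·i days after 22 February 2051 for i = 0, 1, 2, …
23 April 2051 is 60 days after the start; 60 ÷ 10 = 6 remainder 0. First occurrence in the window: #7 on 23 April 2051 (6×10 = 60 days in).
2 November 2051 is 253 days after the start; 253 ÷ 10 = 25 remainder 3. Last occurrence in the window: #26 on 30 October 2051.
Occurrences #7 through #26: 20 in total.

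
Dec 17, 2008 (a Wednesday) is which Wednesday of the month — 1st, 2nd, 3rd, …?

Day 17 falls in week ⌈17/7⌉ of the month.
Days 1–7 hold the 1st Wednesday, 8–14 the 2nd, 15–21 the 3rd, 22–28 the 4th, 29–31 the 5th.
17 is in the range for the 3rd.

3rd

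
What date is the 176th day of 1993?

January has 31 days (176 − 31 = 145 remain).
February has 28 days (145 − 28 = 117 remain).
March has 31 days (117 − 31 = 86 remain).
April has 30 days (86 − 30 = 56 remain).
May has 31 days (56 − 31 = 25 remain).
25 into June → June 25.

June 25, 1993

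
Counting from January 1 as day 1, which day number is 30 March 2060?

90

Days in months before March: 31 + 29 = 60.
Plus 30 days into March → day 90.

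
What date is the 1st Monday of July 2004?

July 5, 2004

The first Monday of July 2004 is July 5.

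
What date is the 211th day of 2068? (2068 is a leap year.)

January has 31 days (211 − 31 = 180 remain).
February has 29 days (180 − 29 = 151 remain).
March has 31 days (151 − 31 = 120 remain).
April has 30 days (120 − 30 = 90 remain).
May has 31 days (90 − 31 = 59 remain).
June has 30 days (59 − 30 = 29 remain).
29 into July → July 29.

July 29, 2068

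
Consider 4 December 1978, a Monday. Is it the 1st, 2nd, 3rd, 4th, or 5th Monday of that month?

Day 4 falls in week ⌈4/7⌉ of the month.
Days 1–7 hold the 1st Monday, 8–14 the 2nd, 15–21 the 3rd, 22–28 the 4th, 29–31 the 5th.
4 is in the range for the 1st.

1st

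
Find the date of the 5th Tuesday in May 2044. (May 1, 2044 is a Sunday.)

May 2044 begins on a Sunday, so the first Tuesday is May 3 (2 days later).
The 5th Tuesday is 4 weeks later: 3 + 28 = 31.

31 May 2044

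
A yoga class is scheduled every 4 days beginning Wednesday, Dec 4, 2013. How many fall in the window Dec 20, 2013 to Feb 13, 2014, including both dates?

Occurrences land 4·i days after Dec 4, 2013 for i = 0, 1, 2, …
Dec 20, 2013 is 16 days after the start; 16 ÷ 4 = 4 remainder 0. First occurrence in the window: #5 on Dec 20, 2013 (4×4 = 16 days in).
Feb 13, 2014 is 71 days after the start; 71 ÷ 4 = 17 remainder 3. Last occurrence in the window: #18 on Feb 10, 2014.
Occurrences #5 through #18: 14 in total.

14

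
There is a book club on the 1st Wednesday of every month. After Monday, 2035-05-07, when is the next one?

May 2035 starts on a Tuesday, so its 1st Wednesday is 2035-05-02 (1 day in).
That is not after 2035-05-07, so look at June 2035.
June 2035 starts on a Friday, so its 1st Wednesday is 2035-06-06 (5 days in).

2035-06-06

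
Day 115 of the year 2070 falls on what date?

2070-04-25

January has 31 days (115 − 31 = 84 remain).
February has 28 days (84 − 28 = 56 remain).
March has 31 days (56 − 31 = 25 remain).
25 into April → April 25.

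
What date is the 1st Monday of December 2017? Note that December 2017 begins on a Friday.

4 December 2017

December 2017 begins on a Friday, so the first Monday is December 4 (3 days later).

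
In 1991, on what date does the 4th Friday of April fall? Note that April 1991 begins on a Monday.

1991-04-26

April 1991 begins on a Monday, so the first Friday is April 5 (4 days later).
The 4th Friday is 3 weeks later: 5 + 21 = 26.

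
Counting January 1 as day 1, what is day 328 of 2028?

23 November 2028

January has 31 days (328 − 31 = 297 remain).
February has 29 days (297 − 29 = 268 remain).
March has 31 days (268 − 31 = 237 remain).
April has 30 days (237 − 30 = 207 remain).
May has 31 days (207 − 31 = 176 remain).
June has 30 days (176 − 30 = 146 remain).
July has 31 days (146 − 31 = 115 remain).
August has 31 days (115 − 31 = 84 remain).
September has 30 days (84 − 30 = 54 remain).
October has 31 days (54 − 31 = 23 remain).
23 into November → November 23.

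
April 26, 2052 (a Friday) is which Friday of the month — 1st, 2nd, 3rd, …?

Day 26 falls in week ⌈26/7⌉ of the month.
Days 1–7 hold the 1st Friday, 8–14 the 2nd, 15–21 the 3rd, 22–28 the 4th, 29–31 the 5th.
26 is in the range for the 4th.

4th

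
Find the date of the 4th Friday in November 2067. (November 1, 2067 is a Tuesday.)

November 25, 2067

November 2067 begins on a Tuesday, so the first Friday is November 4 (3 days later).
The 4th Friday is 3 weeks later: 4 + 21 = 25.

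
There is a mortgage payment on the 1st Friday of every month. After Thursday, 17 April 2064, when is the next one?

2 May 2064

April 2064 starts on a Tuesday, so its 1st Friday is 4 April 2064 (3 days in).
That is not after 17 April 2064, so look at May 2064.
May 2064 starts on a Thursday, so its 1st Friday is 2 May 2064 (1 day in).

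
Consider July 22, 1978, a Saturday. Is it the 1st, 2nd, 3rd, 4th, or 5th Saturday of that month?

4th

Day 22 falls in week ⌈22/7⌉ of the month.
Days 1–7 hold the 1st Saturday, 8–14 the 2nd, 15–21 the 3rd, 22–28 the 4th, 29–31 the 5th.
22 is in the range for the 4th.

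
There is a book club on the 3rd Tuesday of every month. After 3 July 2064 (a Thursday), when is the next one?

15 July 2064

July 2064 starts on a Tuesday; its first Tuesday is the 1st, so the 3rd Tuesday is the 15th — 15 July 2064.
15 July 2064 is after 3 July 2064, so that is the next one.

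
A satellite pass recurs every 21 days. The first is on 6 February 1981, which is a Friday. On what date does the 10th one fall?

The 10th occurrence is 9 intervals after the first: 9 × 21 = 189 days after 6 February 1981.
February has 28 days — 22 days to the end of February leaves 167.
March has 31 days (136 left).
April has 30 days (106 left).
May has 31 days (75 left).
June has 30 days (45 left).
July has 31 days (14 left).
14 days into August → 14 August 1981.

14 August 1981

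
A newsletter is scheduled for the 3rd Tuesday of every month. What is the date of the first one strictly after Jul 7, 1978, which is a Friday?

Jul 1978 starts on a Saturday; its first Tuesday is the 4th, so the 3rd Tuesday is the 18th — Jul 18, 1978.
Jul 18, 1978 is after Jul 7, 1978, so that is the next one.

Jul 18, 1978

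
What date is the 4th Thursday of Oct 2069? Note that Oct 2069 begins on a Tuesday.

Oct 24, 2069

Oct 2069 begins on a Tuesday, so the first Thursday is Oct 3 (2 days later).
The 4th Thursday is 3 weeks later: 3 + 21 = 24.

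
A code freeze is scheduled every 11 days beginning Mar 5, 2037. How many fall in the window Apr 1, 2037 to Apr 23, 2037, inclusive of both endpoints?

Occurrences land 11·i days after Mar 5, 2037 for i = 0, 1, 2, …
Apr 1, 2037 is 27 days after the start; 27 ÷ 11 = 2 remainder 5; since the remainder is 5, round up to i = 3. First occurrence in the window: #4 on Apr 7, 2037 (3×11 = 33 days in).
Apr 23, 2037 is 49 days after the start; 49 ÷ 11 = 4 remainder 5. Last occurrence in the window: #5 on Apr 18, 2037.
Occurrences #4 through #5: 2 in total.

2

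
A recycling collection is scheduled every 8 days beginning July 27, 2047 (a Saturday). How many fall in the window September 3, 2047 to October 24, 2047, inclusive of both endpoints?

7

Occurrences land 8·i days after July 27, 2047 for i = 0, 1, 2, …
September 3, 2047 is 38 days after the start; 38 ÷ 8 = 4 remainder 6; since the remainder is 6, round up to i = 5. First occurrence in the window: #6 on September 5, 2047 (5×8 = 40 days in).
October 24, 2047 is 89 days after the start; 89 ÷ 8 = 11 remainder 1. Last occurrence in the window: #12 on October 23, 2047.
Occurrences #6 through #12: 7 in total.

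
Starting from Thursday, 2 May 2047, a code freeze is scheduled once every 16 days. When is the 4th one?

The 4th occurrence is 3 intervals after the first: 3 × 16 = 48 days after 2 May 2047.
May has 31 days — 29 days to the end of May leaves 19.
19 days into June → 19 June 2047.

19 June 2047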